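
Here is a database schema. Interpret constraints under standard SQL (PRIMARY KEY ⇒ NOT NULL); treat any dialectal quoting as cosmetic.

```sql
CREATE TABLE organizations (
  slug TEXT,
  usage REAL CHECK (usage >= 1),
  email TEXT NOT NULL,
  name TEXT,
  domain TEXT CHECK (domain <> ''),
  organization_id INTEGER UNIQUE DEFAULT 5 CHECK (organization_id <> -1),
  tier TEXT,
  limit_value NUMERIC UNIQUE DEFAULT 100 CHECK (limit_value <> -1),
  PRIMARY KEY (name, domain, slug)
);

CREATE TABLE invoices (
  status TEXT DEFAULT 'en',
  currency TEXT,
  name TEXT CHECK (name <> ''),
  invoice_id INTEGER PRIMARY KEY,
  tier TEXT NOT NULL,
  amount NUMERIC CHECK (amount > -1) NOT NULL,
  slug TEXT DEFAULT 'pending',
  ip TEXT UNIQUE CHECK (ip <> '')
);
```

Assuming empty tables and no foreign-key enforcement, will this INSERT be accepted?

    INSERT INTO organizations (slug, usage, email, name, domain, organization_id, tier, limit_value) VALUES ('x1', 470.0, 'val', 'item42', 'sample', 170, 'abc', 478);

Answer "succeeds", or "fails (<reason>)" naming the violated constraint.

NOT NULL columns: domain is supplied; email is supplied; name is supplied; slug is supplied.
CHECK constraints: 470.0 satisfies (usage >= 1); 'sample' satisfies (domain <> ''); 170 satisfies (organization_id <> -1); 478 satisfies (limit_value <> -1).
No constraint is violated.

succeeds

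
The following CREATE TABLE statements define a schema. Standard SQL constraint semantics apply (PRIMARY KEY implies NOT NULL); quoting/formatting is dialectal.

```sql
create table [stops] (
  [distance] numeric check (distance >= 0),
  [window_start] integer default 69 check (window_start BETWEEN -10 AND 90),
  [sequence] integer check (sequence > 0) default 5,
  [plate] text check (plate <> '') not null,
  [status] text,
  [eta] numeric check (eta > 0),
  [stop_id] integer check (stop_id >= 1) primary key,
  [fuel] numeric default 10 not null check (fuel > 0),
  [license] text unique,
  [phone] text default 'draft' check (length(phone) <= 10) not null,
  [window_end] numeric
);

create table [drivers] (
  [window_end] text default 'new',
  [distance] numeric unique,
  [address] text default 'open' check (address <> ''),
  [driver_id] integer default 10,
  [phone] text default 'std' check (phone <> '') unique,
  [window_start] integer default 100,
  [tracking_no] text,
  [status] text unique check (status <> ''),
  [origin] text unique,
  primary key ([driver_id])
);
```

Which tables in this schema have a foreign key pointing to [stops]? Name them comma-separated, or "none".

No REFERENCES clause anywhere in the schema names stops.

none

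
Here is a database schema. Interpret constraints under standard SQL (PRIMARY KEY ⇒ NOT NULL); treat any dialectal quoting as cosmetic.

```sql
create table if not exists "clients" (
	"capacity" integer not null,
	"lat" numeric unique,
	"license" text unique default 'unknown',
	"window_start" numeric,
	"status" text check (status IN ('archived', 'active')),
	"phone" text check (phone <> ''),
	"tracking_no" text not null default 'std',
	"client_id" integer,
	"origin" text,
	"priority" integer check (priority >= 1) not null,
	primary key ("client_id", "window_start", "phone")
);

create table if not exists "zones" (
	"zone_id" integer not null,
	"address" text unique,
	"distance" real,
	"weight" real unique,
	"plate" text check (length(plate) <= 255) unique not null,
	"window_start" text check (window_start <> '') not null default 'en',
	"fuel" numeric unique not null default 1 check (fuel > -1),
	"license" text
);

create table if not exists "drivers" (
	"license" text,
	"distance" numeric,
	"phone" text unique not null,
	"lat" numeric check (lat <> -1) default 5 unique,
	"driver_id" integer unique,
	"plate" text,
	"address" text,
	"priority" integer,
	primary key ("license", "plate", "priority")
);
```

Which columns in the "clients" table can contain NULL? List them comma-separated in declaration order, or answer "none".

- capacity: declared NOT NULL → not nullable.
- lat: UNIQUE does not imply NOT NULL → nullable.
- license: UNIQUE does not imply NOT NULL → nullable.
- window_start: part of the PRIMARY KEY, which implies NOT NULL → not nullable.
- status: CHECK does not forbid NULL (a CHECK constraint passes when its expression is NULL) → nullable.
- phone: part of the PRIMARY KEY, which implies NOT NULL → not nullable.
- tracking_no: declared NOT NULL → not nullable.
- client_id: part of the PRIMARY KEY, which implies NOT NULL → not nullable.
- origin: no NOT NULL constraint applies → nullable.
- priority: declared NOT NULL → not nullable.

lat, license, status, origin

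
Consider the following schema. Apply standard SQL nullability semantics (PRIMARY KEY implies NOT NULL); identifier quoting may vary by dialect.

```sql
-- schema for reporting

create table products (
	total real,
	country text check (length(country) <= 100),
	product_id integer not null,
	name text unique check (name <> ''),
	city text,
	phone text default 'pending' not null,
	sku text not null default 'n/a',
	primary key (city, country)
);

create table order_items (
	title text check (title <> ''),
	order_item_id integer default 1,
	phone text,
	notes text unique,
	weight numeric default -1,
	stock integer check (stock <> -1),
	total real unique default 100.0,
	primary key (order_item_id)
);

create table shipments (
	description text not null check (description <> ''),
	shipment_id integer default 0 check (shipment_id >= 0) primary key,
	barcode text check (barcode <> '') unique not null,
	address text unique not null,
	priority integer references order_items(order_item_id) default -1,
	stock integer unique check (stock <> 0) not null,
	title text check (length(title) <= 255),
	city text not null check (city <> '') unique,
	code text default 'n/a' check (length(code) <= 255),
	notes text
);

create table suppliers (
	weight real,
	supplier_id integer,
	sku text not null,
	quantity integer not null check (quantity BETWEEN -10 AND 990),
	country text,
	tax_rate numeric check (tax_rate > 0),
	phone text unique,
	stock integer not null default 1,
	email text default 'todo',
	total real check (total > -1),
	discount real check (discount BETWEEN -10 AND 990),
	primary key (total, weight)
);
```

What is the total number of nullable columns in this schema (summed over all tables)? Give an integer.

18

products: 2 nullable (total, name — PK (city, country) and explicit NOT NULL columns excluded).
order_items: 6 nullable (title, phone, notes, weight, stock, total — PK (order_item_id) and explicit NOT NULL columns excluded).
shipments: 4 nullable (priority, title, code, notes — PK (shipment_id) and explicit NOT NULL columns excluded).
suppliers: 6 nullable (supplier_id, country, tax_rate, phone, email, discount — PK (total, weight) and explicit NOT NULL columns excluded).
Total: 2 + 6 + 4 + 6 = 18.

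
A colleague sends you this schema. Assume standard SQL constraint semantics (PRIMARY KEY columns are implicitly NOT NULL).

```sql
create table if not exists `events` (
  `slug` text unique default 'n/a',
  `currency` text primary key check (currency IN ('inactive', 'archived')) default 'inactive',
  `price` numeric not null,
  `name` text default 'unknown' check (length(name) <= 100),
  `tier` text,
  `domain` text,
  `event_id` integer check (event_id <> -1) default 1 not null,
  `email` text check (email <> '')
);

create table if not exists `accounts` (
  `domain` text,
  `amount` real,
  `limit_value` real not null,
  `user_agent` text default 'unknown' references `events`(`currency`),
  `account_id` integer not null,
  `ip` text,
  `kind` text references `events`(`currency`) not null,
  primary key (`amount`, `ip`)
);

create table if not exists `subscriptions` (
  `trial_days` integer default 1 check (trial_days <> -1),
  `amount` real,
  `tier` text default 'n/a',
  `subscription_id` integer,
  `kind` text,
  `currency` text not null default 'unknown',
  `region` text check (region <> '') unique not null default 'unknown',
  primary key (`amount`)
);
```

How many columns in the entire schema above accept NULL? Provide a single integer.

events: 5 nullable (slug, name, tier, domain, email — PK (currency) and explicit NOT NULL columns excluded).
accounts: 2 nullable (domain, user_agent — PK (amount, ip) and explicit NOT NULL columns excluded).
subscriptions: 4 nullable (trial_days, tier, subscription_id, kind — PK (amount) and explicit NOT NULL columns excluded).
Total: 5 + 2 + 4 = 11.

11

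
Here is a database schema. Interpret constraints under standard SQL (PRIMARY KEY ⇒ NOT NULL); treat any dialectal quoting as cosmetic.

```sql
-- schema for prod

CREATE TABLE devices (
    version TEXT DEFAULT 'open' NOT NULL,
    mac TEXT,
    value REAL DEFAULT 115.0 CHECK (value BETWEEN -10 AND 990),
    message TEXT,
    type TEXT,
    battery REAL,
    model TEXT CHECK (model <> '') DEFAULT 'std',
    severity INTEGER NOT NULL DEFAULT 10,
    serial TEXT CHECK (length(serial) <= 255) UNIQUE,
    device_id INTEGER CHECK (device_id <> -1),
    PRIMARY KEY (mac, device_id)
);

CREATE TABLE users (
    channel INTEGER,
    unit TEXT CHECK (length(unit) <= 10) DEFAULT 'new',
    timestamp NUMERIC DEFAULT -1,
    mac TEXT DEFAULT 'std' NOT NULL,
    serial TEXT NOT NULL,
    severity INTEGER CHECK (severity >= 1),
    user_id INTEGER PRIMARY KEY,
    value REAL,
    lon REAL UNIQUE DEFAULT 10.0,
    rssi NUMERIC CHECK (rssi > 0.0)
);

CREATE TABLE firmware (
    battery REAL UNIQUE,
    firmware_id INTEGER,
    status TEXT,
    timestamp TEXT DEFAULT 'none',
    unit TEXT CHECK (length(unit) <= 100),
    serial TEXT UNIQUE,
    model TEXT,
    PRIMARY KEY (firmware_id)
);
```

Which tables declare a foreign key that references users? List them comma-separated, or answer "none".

No REFERENCES clause anywhere in the schema names users.

none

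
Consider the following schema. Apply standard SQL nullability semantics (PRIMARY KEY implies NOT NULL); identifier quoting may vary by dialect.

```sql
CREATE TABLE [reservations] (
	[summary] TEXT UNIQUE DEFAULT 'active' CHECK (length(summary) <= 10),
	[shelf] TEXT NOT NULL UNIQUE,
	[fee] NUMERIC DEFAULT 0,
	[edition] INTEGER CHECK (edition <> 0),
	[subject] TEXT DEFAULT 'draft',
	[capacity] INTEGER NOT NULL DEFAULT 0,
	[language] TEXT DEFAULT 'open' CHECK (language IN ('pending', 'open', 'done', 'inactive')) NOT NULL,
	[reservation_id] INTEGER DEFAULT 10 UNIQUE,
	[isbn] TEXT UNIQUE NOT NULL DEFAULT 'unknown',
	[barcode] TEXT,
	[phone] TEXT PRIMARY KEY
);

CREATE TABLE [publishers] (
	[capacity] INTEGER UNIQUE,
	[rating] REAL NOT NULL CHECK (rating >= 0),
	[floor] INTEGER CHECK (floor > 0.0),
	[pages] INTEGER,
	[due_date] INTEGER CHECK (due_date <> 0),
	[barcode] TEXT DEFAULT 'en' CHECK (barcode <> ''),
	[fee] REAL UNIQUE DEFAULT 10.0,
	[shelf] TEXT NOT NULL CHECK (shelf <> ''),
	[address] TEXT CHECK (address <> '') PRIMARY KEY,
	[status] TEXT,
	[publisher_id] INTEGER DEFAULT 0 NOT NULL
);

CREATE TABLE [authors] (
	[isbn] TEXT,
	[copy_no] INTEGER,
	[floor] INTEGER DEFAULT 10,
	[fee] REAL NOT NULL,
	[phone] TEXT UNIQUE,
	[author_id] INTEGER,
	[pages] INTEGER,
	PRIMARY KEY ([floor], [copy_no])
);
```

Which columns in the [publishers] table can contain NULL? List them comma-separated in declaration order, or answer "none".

- capacity: UNIQUE does not imply NOT NULL → nullable.
- rating: declared NOT NULL → not nullable.
- floor: CHECK does not forbid NULL (a CHECK constraint passes when its expression is NULL) → nullable.
- pages: no NOT NULL constraint applies → nullable.
- due_date: CHECK does not forbid NULL (a CHECK constraint passes when its expression is NULL) → nullable.
- barcode: CHECK does not forbid NULL (a CHECK constraint passes when its expression is NULL) → nullable.
- fee: UNIQUE does not imply NOT NULL → nullable.
- shelf: declared NOT NULL → not nullable.
- address: part of the PRIMARY KEY, which implies NOT NULL → not nullable.
- status: no NOT NULL constraint applies → nullable.
- publisher_id: declared NOT NULL → not nullable.

capacity, floor, pages, due_date, barcode, fee, status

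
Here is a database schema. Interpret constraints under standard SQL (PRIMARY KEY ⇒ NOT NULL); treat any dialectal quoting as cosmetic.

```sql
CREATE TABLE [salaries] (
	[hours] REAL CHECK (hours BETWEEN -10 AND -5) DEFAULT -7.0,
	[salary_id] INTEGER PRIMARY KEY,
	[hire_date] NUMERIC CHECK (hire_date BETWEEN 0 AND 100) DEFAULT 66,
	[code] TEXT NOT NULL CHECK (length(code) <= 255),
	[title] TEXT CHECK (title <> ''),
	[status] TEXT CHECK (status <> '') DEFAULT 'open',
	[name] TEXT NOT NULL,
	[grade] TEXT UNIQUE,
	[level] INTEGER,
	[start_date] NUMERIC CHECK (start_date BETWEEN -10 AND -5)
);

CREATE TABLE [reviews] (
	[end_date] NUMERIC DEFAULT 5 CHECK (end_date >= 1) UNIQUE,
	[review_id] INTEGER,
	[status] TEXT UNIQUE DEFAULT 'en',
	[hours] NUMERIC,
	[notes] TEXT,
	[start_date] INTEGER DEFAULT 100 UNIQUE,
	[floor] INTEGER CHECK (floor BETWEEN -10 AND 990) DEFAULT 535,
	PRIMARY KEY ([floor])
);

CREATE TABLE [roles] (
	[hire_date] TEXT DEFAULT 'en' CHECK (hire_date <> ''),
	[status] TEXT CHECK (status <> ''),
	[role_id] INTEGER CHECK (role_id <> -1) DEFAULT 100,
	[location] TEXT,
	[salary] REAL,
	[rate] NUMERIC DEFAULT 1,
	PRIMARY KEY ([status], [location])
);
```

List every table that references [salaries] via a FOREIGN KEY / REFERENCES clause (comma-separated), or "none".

No REFERENCES clause anywhere in the schema names salaries.

none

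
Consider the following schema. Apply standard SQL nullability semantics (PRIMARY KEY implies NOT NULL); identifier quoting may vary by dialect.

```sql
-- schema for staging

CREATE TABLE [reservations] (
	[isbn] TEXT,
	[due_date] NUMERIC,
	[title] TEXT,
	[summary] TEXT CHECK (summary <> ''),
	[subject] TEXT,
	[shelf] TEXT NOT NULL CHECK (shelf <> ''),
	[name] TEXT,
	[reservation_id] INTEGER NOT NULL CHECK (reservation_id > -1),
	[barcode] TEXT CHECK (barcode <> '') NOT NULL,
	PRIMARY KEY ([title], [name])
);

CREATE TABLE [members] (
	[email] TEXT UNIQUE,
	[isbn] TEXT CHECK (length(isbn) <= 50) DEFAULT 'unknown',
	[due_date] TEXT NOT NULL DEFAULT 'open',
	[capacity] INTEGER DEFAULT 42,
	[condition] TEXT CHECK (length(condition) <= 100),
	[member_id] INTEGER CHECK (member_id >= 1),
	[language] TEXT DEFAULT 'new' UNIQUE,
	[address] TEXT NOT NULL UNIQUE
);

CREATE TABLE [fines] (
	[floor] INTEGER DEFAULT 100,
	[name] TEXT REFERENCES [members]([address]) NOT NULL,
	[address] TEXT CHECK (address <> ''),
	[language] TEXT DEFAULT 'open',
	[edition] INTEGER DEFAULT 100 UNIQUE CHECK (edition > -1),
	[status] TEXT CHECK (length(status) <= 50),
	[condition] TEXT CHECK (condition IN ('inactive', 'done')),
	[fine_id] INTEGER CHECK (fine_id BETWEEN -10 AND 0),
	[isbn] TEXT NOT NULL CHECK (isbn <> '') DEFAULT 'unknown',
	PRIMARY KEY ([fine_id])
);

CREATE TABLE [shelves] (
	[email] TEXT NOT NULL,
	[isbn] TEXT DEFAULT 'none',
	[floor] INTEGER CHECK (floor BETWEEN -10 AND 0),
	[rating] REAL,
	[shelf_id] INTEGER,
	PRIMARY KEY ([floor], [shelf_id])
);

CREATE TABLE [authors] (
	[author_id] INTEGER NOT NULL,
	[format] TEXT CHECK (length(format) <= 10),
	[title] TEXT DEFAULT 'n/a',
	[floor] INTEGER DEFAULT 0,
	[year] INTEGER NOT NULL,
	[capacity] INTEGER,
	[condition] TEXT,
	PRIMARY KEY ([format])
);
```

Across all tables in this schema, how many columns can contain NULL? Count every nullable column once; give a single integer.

reservations: 4 nullable (isbn, due_date, summary, subject — PK (title, name) and explicit NOT NULL columns excluded).
members: 6 nullable (email, isbn, capacity, condition, member_id, language — PK none and explicit NOT NULL columns excluded).
fines: 6 nullable (floor, address, language, edition, status, condition — PK (fine_id) and explicit NOT NULL columns excluded).
shelves: 2 nullable (isbn, rating — PK (floor, shelf_id) and explicit NOT NULL columns excluded).
authors: 4 nullable (title, floor, capacity, condition — PK (format) and explicit NOT NULL columns excluded).
Total: 4 + 6 + 6 + 2 + 4 = 22.

22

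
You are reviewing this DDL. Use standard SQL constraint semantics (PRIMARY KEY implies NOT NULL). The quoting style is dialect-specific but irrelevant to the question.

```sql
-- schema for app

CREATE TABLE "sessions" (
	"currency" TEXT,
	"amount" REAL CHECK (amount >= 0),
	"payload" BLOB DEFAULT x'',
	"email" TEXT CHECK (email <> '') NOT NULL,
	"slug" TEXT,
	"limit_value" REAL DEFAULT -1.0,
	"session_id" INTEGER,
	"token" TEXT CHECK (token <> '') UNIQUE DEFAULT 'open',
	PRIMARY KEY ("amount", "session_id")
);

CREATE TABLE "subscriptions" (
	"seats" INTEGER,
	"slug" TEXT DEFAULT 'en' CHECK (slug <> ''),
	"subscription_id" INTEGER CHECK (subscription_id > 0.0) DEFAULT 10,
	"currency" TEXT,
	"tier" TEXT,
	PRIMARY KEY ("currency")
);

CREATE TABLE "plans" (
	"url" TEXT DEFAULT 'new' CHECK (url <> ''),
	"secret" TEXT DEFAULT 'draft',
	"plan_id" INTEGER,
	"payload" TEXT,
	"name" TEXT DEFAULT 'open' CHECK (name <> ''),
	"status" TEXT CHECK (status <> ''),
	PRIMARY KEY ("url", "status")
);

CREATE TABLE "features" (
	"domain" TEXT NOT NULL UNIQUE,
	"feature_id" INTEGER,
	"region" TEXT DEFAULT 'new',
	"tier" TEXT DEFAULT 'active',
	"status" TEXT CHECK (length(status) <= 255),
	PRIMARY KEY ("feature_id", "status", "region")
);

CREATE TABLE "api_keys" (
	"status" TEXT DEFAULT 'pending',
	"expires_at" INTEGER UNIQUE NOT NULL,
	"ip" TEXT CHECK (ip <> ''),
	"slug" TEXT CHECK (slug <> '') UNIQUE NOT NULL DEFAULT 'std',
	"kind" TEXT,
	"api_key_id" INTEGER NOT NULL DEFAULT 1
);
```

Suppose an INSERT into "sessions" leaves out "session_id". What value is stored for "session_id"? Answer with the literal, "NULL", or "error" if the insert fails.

error

session_id has no DEFAULT clause.
Omitting it would insert NULL, but it is part of the PRIMARY KEY, so the INSERT fails.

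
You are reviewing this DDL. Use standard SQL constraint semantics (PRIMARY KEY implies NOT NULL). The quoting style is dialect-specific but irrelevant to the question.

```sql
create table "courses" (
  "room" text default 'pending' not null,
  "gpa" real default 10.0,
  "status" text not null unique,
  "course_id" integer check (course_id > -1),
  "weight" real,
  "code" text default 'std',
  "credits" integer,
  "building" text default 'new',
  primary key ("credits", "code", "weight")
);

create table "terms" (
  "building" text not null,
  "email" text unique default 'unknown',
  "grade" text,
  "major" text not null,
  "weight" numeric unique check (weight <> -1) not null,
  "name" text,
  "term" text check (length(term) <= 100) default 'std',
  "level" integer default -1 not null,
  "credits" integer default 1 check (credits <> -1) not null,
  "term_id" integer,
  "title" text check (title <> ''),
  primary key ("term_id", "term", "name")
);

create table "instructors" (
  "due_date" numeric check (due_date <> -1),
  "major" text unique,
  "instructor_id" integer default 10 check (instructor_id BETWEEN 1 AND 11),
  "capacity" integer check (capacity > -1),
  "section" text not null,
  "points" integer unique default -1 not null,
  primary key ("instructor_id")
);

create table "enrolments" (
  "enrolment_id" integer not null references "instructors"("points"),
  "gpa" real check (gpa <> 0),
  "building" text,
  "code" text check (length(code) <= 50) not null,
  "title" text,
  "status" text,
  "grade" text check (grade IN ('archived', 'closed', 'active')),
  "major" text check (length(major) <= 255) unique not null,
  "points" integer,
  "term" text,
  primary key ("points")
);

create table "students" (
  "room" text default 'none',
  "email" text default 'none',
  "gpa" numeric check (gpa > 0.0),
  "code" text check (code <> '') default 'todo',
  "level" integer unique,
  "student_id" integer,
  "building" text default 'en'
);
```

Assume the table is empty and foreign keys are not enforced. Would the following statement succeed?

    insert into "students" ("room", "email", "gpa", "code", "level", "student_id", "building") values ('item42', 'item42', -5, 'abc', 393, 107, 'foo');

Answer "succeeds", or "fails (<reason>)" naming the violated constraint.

The value -5 for gpa violates CHECK (gpa > 0.0).

fails (CHECK on gpa)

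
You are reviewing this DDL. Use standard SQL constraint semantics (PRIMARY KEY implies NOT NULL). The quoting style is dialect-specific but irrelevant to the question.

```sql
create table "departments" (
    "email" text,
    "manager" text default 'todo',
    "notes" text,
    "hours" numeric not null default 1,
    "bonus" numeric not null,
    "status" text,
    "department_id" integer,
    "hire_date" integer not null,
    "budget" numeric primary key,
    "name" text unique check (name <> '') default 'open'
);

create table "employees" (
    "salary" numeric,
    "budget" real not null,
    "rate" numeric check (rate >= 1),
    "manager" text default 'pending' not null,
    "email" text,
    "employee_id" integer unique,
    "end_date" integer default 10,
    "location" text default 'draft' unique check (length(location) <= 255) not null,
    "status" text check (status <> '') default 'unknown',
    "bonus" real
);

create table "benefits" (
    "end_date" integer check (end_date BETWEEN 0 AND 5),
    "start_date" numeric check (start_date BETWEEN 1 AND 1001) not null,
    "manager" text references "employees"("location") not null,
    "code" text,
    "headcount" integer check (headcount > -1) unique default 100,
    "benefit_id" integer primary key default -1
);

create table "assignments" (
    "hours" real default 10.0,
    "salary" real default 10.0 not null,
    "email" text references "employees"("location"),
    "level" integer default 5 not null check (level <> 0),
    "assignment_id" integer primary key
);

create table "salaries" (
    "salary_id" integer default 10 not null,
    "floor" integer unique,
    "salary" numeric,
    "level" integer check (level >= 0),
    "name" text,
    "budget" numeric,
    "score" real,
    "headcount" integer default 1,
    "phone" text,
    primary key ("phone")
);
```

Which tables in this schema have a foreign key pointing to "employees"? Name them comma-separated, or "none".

- benefits.manager references employees(location).
- assignments.email references employees(location).

benefits, assignments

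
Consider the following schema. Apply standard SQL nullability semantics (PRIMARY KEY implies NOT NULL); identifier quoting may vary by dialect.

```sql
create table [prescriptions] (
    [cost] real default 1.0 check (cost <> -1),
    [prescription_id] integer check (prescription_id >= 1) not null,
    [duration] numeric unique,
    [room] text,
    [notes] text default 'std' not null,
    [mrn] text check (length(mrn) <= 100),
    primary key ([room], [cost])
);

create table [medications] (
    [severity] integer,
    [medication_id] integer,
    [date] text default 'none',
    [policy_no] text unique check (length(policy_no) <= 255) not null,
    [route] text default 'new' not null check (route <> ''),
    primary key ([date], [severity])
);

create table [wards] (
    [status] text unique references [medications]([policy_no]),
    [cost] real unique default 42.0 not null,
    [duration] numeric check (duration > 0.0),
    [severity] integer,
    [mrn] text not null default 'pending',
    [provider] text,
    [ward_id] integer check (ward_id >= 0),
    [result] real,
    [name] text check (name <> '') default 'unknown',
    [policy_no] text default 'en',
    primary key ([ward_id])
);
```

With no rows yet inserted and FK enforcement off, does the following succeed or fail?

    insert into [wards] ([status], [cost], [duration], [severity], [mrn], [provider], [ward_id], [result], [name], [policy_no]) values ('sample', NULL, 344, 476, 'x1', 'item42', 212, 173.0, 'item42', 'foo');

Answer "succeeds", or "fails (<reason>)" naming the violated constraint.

cost is explicitly set to NULL, but cost is declared NOT NULL.

fails (NOT NULL on cost)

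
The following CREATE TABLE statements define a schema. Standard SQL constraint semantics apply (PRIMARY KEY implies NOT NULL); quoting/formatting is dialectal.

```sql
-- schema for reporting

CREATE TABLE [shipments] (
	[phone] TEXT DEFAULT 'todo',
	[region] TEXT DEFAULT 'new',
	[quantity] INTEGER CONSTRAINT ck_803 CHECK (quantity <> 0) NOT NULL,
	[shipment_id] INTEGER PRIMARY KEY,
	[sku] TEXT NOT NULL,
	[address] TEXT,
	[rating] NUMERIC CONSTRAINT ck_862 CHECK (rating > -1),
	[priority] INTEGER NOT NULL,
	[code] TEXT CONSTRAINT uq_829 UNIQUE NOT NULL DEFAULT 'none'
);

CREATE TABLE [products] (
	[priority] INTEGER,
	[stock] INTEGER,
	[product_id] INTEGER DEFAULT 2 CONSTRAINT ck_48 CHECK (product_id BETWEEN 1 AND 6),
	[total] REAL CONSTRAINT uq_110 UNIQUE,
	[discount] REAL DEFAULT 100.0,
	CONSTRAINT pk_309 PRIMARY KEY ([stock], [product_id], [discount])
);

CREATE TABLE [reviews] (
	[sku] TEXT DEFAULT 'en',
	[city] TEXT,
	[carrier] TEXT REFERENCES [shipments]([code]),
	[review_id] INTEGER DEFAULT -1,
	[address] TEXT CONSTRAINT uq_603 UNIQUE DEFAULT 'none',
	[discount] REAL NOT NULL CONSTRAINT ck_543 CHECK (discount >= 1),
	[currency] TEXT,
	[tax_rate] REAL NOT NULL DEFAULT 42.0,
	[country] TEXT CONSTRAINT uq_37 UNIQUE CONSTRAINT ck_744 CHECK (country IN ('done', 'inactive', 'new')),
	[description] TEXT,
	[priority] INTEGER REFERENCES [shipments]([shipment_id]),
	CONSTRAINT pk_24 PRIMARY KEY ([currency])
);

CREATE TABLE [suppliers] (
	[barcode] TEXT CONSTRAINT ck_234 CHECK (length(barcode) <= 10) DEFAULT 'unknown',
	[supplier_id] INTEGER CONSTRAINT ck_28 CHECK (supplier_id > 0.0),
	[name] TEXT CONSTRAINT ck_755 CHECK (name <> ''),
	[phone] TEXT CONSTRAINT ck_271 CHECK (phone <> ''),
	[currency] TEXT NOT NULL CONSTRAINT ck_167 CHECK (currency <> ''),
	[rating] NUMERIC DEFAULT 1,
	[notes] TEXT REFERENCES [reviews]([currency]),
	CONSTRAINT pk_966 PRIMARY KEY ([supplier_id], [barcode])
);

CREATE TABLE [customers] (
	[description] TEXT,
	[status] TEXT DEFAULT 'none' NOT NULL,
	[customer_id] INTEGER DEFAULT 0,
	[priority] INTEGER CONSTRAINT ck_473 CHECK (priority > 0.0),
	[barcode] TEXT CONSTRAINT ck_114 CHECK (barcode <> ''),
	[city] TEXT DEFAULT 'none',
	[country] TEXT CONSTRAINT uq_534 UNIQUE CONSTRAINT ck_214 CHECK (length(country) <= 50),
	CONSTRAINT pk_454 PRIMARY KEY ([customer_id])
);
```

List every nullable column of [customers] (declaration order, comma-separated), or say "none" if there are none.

- description: no NOT NULL constraint applies → nullable.
- status: declared NOT NULL → not nullable.
- customer_id: part of the PRIMARY KEY, which implies NOT NULL → not nullable.
- priority: CHECK does not forbid NULL (a CHECK constraint passes when its expression is NULL) → nullable.
- barcode: CHECK does not forbid NULL (a CHECK constraint passes when its expression is NULL) → nullable.
- city: DEFAULT only fills an omitted column; an explicit NULL is still allowed → nullable.
- country: CHECK does not forbid NULL (a CHECK constraint passes when its expression is NULL) → nullable.

description, priority, barcode, city, country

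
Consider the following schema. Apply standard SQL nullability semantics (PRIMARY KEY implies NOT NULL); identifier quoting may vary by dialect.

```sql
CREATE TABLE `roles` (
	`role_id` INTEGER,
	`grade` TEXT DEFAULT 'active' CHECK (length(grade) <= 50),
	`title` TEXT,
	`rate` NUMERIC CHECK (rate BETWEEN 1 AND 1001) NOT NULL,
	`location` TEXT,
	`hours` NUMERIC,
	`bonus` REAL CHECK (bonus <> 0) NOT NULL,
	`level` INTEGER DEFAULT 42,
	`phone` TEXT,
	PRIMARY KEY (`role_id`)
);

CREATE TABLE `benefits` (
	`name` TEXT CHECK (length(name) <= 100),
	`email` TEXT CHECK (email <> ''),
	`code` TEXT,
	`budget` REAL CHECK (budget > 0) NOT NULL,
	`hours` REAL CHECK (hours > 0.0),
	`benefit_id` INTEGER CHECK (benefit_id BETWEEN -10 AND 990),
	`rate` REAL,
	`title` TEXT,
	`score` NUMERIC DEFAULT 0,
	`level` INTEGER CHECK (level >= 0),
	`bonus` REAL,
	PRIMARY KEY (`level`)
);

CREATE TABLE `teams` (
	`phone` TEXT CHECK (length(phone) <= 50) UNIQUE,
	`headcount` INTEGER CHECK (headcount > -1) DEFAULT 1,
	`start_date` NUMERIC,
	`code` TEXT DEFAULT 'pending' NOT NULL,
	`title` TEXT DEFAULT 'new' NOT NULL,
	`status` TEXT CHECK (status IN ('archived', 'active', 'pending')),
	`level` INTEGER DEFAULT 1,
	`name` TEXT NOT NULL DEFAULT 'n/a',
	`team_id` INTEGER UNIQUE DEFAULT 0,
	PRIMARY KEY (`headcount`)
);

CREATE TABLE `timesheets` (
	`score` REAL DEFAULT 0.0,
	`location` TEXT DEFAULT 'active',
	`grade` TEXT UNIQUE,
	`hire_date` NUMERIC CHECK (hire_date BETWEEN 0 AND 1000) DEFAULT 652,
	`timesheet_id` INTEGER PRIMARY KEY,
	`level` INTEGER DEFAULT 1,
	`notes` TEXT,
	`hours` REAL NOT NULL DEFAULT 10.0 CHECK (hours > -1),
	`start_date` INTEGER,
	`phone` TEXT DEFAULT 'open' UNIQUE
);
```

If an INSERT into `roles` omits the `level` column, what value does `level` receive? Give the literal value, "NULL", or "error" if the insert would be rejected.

level has an explicit DEFAULT 42.
When the column is omitted from an INSERT, that default is used.

42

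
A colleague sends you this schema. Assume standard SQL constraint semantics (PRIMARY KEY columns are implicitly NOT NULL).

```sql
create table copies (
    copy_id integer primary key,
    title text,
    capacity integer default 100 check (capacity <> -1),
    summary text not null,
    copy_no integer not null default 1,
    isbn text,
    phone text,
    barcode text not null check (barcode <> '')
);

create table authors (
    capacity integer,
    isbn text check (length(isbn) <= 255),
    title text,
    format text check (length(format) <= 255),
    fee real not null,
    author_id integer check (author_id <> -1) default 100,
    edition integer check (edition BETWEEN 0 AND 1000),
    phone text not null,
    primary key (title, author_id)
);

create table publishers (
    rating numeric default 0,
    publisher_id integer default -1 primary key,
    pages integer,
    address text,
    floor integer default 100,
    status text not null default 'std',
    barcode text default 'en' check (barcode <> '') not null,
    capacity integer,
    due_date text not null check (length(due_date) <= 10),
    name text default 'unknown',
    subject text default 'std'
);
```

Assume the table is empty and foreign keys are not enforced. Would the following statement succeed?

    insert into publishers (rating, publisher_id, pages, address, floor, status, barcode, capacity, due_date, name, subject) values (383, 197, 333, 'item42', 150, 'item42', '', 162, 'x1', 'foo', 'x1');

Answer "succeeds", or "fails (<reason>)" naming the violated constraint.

The value '' for barcode violates CHECK (barcode <> '').

fails (CHECK on barcode)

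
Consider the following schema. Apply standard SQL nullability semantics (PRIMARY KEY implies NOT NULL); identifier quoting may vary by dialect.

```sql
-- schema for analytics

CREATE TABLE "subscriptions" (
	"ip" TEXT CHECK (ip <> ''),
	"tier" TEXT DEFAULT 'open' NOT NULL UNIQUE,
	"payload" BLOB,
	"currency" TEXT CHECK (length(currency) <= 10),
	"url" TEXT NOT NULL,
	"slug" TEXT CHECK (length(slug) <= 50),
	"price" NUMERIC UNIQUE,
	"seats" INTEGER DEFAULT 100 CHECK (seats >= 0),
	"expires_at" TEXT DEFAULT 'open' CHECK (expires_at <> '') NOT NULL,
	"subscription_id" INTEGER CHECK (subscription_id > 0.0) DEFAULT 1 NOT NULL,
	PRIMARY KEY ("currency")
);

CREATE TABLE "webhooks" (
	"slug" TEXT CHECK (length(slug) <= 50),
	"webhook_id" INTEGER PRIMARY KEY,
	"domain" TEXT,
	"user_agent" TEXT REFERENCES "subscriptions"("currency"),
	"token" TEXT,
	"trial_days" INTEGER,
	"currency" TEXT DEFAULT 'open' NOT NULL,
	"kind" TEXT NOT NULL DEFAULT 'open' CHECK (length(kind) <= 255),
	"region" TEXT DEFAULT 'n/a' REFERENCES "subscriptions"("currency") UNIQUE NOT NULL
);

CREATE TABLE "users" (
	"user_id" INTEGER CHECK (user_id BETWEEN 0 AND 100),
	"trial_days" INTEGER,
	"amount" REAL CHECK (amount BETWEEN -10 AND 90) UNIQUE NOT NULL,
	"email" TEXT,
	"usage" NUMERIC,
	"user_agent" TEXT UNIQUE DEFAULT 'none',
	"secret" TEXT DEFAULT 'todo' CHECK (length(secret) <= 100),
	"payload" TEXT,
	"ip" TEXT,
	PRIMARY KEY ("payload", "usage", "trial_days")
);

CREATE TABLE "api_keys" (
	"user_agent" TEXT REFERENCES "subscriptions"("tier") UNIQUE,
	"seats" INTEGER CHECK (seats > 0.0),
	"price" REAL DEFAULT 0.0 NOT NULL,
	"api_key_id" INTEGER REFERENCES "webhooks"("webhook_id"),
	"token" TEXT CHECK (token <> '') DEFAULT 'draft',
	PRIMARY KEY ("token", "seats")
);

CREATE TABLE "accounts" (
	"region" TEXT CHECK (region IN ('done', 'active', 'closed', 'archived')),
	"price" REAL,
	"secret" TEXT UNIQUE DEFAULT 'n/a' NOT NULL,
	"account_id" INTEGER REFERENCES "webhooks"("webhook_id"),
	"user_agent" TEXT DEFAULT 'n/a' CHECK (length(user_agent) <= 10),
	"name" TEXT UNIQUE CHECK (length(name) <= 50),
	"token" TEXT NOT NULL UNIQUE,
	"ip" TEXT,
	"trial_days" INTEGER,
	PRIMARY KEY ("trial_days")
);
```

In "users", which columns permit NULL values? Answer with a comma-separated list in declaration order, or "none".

- user_id: CHECK does not forbid NULL (a CHECK constraint passes when its expression is NULL) → nullable.
- trial_days: part of the PRIMARY KEY, which implies NOT NULL → not nullable.
- amount: declared NOT NULL → not nullable.
- email: no NOT NULL constraint applies → nullable.
- usage: part of the PRIMARY KEY, which implies NOT NULL → not nullable.
- user_agent: UNIQUE does not imply NOT NULL → nullable.
- secret: CHECK does not forbid NULL (a CHECK constraint passes when its expression is NULL) → nullable.
- payload: part of the PRIMARY KEY, which implies NOT NULL → not nullable.
- ip: no NOT NULL constraint applies → nullable.

user_id, email, user_agent, secret, ip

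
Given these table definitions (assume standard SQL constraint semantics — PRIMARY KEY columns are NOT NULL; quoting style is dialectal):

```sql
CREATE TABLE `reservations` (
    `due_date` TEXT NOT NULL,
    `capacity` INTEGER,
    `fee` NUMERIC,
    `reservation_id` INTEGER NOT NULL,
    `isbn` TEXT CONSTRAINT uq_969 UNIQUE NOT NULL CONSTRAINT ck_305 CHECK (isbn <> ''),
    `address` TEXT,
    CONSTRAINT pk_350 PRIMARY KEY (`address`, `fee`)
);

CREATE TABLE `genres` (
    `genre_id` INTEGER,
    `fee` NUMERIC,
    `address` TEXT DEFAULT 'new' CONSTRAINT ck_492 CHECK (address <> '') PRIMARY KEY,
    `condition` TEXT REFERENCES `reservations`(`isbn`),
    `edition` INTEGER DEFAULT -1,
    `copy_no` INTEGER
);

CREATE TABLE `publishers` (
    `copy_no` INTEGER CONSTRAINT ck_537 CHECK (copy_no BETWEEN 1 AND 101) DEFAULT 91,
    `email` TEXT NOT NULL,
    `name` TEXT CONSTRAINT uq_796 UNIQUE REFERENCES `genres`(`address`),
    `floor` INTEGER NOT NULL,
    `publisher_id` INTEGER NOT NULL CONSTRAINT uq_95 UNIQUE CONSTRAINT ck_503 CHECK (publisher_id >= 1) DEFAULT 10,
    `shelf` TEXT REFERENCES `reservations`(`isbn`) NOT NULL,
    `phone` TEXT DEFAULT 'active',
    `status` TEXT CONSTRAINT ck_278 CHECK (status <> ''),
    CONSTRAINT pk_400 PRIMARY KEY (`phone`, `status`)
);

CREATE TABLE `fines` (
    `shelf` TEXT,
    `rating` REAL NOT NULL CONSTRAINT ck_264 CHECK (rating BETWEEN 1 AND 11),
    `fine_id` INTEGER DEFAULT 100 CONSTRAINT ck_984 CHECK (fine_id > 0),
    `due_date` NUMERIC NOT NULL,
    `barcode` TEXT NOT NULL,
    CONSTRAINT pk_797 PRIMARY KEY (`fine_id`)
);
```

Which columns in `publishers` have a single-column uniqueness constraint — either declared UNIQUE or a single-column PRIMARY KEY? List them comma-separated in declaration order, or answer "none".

- copy_no: no UNIQUE or single-column PK constraint.
- email: no UNIQUE or single-column PK constraint.
- name: declared UNIQUE → unique.
- floor: no UNIQUE or single-column PK constraint.
- publisher_id: declared UNIQUE → unique.
- shelf: no UNIQUE or single-column PK constraint.
- phone: part of a composite PRIMARY KEY — only the tuple is unique, not this column on its own.
- status: part of a composite PRIMARY KEY — only the tuple is unique, not this column on its own.

name, publisher_id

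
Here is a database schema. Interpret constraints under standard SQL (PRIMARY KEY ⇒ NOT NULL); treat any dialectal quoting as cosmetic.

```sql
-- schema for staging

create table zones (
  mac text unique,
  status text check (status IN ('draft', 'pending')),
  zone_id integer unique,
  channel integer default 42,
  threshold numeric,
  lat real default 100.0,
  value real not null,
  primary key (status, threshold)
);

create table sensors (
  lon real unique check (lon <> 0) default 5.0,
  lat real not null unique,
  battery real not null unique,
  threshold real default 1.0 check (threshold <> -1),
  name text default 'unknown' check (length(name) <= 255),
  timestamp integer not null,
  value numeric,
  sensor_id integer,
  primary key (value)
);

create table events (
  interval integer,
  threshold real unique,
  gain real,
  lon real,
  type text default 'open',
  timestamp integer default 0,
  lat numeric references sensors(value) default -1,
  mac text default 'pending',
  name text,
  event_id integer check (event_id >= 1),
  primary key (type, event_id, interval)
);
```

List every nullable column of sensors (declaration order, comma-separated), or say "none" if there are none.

lon, threshold, name, sensor_id

- lon: CHECK does not forbid NULL (a CHECK constraint passes when its expression is NULL) → nullable.
- lat: declared NOT NULL → not nullable.
- battery: declared NOT NULL → not nullable.
- threshold: CHECK does not forbid NULL (a CHECK constraint passes when its expression is NULL) → nullable.
- name: CHECK does not forbid NULL (a CHECK constraint passes when its expression is NULL) → nullable.
- timestamp: declared NOT NULL → not nullable.
- value: part of the PRIMARY KEY, which implies NOT NULL → not nullable.
- sensor_id: no NOT NULL constraint applies → nullable.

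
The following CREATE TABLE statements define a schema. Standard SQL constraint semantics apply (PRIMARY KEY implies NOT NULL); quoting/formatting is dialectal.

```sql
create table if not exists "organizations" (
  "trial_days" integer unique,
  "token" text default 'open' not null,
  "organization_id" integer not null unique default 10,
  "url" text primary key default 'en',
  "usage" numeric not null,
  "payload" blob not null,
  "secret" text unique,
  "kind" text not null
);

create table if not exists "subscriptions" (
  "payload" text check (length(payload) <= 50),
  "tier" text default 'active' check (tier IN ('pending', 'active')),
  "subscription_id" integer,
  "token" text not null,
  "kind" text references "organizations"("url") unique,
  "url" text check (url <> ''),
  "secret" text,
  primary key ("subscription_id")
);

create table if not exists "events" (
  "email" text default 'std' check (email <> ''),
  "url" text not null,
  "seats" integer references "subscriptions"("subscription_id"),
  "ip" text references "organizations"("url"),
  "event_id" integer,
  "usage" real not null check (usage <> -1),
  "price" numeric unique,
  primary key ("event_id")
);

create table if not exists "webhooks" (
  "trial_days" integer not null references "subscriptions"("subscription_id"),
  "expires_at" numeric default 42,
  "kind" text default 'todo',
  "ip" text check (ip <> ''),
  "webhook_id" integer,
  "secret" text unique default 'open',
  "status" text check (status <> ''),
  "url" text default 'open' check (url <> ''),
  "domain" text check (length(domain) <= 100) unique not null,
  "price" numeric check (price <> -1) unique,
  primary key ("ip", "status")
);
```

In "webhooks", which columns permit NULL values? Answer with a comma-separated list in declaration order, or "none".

- trial_days: declared NOT NULL → not nullable.
- expires_at: DEFAULT only fills an omitted column; an explicit NULL is still allowed → nullable.
- kind: DEFAULT only fills an omitted column; an explicit NULL is still allowed → nullable.
- ip: part of the PRIMARY KEY, which implies NOT NULL → not nullable.
- webhook_id: no NOT NULL constraint applies → nullable.
- secret: UNIQUE does not imply NOT NULL → nullable.
- status: part of the PRIMARY KEY, which implies NOT NULL → not nullable.
- url: CHECK does not forbid NULL (a CHECK constraint passes when its expression is NULL) → nullable.
- domain: declared NOT NULL → not nullable.
- price: CHECK does not forbid NULL (a CHECK constraint passes when its expression is NULL) → nullable.

expires_at, kind, webhook_id, secret, url, price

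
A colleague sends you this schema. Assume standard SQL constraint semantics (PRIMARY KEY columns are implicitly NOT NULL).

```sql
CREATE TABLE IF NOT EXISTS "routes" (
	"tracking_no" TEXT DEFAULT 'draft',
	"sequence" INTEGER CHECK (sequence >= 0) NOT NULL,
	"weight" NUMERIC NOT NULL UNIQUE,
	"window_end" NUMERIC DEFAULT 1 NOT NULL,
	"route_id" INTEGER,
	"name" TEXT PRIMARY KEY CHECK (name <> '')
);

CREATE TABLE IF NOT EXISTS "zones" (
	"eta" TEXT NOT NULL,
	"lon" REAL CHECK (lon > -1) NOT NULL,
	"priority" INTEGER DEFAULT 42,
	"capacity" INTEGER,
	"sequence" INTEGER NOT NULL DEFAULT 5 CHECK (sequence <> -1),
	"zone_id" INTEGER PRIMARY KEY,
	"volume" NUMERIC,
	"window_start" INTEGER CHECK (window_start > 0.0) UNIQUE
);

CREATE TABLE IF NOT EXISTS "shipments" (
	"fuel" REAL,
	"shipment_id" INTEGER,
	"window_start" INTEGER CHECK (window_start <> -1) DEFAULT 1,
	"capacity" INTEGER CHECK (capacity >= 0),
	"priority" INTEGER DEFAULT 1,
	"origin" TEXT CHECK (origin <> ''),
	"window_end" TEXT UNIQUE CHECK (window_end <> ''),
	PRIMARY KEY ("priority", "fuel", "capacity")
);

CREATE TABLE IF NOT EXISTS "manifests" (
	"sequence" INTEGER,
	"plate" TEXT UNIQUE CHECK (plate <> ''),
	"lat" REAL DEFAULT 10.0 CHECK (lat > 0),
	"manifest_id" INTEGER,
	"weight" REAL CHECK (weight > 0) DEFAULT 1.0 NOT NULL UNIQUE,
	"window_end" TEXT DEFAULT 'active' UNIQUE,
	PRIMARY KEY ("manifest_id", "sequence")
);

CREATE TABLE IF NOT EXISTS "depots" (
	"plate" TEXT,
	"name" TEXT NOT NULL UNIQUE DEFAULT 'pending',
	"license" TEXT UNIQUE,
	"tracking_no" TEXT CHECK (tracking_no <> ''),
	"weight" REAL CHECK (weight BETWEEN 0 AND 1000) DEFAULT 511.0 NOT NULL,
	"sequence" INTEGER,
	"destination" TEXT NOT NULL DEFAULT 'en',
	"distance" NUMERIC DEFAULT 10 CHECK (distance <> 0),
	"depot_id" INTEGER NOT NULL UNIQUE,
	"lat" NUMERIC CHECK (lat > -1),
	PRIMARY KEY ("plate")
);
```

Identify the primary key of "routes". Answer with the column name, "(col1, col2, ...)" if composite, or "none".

name

name is declared PRIMARY KEY inline on the column.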